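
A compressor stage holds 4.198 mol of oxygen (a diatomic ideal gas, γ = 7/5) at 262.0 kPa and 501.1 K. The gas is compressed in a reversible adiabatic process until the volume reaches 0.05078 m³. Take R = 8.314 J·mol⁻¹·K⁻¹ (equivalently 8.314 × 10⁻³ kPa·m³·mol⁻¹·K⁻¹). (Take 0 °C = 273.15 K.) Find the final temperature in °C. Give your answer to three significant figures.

T₂ ≈ 286 °C

From PV = nRT: V₁ = nRT₁/P₁ = 0.06675 m³.
Reversible adiabatic, γ = 7/5: T₂ = T₁·(V₁/V₂)^(γ−1) = 559.0 K; P₂ = P₁·(V₁/V₂)^γ = 384.2 kPa.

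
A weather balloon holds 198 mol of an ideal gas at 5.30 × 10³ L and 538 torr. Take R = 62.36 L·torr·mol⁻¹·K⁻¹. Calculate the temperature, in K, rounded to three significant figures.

PV = nRT ⇒ T = PV/(nR) = (538 × 5.30e+03) / (198 × 62.36)

T ≈ 231 K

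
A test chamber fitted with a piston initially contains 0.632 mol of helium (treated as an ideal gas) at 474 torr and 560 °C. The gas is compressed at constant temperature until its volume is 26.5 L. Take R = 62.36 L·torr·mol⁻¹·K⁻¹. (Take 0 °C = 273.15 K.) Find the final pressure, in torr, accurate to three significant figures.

P₂ ≈ 1.24e+03 torr

Convert: T₁ = 833.1 K.
From PV = nRT: V₁ = nRT₁/P₁ = 69.27 L.
T constant ⇒ Boyle's law P V = const: T₂ = T₁; P₂ = P₁·(V₁/V₂) = 1239 torr.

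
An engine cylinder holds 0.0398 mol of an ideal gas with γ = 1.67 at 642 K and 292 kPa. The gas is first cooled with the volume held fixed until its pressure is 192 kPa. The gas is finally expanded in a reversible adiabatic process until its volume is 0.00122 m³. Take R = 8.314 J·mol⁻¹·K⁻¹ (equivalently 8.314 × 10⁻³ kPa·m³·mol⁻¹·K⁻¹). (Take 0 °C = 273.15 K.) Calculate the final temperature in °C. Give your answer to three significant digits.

T₃ ≈ 25.4 °C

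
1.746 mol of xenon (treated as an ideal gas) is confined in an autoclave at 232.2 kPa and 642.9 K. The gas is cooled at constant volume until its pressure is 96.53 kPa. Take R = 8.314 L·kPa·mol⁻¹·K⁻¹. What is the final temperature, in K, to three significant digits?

From PV = nRT: V₁ = nRT₁/P₁ = 40.19 L.
Isochoric, so P/T is constant: V₂ = V₁; T₂ = T₁·(P₂/P₁) = 267.3 K.

T₂ ≈ 267 K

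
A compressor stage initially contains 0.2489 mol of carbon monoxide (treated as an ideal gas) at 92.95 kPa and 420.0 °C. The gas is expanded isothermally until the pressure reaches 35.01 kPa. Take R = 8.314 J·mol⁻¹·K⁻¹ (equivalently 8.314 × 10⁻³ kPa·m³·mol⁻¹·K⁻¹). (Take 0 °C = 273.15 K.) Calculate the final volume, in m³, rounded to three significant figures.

Convert: T₁ = 693.1 K.
From PV = nRT: V₁ = nRT₁/P₁ = 0.01543 m³.
Isothermal, so P V is constant: T₂ = T₁; V₂ = V₁·(P₁/P₂) = 0.04097 m³.

V₂ ≈ 0.0410 m³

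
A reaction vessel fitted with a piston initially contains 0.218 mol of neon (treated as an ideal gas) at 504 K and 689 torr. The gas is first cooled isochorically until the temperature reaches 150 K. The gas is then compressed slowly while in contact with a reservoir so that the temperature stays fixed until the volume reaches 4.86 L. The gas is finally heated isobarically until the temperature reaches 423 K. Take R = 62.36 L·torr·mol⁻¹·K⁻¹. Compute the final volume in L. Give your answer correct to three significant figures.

V₄ ≈ 13.7 L

From PV = nRT: V₁ = nRT₁/P₁ = 9.944 L.
Isochoric, so P/T is constant: V₂ = V₁; P₂ = P₁·(T₂/T₁) = 205.1 torr.
Isothermal, so P V is constant: T₃ = T₂; P₃ = P₂·(V₂/V₃) = 419.6 torr.
P constant ⇒ V ∝ T: P₄ = P₃; V₄ = V₃·(T₄/T₃) = 13.71 L.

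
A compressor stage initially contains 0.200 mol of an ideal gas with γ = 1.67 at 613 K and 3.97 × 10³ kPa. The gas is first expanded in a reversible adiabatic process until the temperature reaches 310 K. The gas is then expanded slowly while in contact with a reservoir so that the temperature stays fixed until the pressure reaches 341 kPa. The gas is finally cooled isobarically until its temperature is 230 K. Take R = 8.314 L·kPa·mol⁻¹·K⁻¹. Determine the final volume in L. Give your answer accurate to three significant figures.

V₄ ≈ 1.12 L

From PV = nRT: V₁ = nRT₁/P₁ = 0.2567 L.
Reversible adiabatic, γ = 1.67: P₂ = P₁·(T₂/T₁)^(γ/(γ−1)) = 725.7 kPa; V₂ = V₁·(T₁/T₂)^(1/(γ−1)) = 0.7103 L.
T constant ⇒ Boyle's law P V = const: T₃ = T₂; V₃ = V₂·(P₂/P₃) = 1.512 L.
P constant ⇒ V ∝ T: P₄ = P₃; V₄ = V₃·(T₄/T₃) = 1.122 L.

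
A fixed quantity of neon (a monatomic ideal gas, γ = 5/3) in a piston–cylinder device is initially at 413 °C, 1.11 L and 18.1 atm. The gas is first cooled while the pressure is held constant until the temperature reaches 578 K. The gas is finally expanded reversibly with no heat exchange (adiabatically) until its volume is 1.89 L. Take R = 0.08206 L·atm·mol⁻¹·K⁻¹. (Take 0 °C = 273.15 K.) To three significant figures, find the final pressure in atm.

Convert: T₁ = 686.1 K.
P constant ⇒ V ∝ T: P₂ = P₁; V₂ = V₁·(T₂/T₁) = 0.9350 L.
Reversible adiabatic, γ = 5/3: T₃ = T₂·(V₂/V₃)^(γ−1) = 361.6 K; P₃ = P₂·(V₂/V₃)^γ = 5.601 atm.

P₃ ≈ 5.60 atm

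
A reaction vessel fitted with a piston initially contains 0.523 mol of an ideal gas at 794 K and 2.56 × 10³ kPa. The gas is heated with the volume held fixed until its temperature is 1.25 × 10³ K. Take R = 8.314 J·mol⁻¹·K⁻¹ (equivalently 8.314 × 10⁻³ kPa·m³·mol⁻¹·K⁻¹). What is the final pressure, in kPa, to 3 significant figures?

P₂ ≈ 4.03e+03 kPa

From PV = nRT: V₁ = nRT₁/P₁ = 0.001349 m³.
V constant ⇒ P ∝ T: V₂ = V₁; P₂ = P₁·(T₂/T₁) = 4030 kPa.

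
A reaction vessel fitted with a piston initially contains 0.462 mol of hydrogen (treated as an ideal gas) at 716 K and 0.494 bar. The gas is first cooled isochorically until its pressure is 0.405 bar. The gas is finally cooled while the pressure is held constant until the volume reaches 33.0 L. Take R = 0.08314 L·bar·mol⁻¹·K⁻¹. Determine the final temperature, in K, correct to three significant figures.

From PV = nRT: V₁ = nRT₁/P₁ = 55.67 L.
Isochoric, so P/T is constant: V₂ = V₁; T₂ = T₁·(P₂/P₁) = 587.0 K.
P constant ⇒ V ∝ T: P₃ = P₂; T₃ = T₂·(V₃/V₂) = 348.0 K.

T₃ ≈ 348 K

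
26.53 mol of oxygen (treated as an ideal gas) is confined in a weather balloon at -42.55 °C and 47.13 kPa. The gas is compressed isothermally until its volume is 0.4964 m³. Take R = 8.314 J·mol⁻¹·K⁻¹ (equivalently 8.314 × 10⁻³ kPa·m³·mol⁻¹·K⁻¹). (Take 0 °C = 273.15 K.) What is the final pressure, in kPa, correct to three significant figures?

Convert: T₁ = 230.6 K.
From PV = nRT: V₁ = nRT₁/P₁ = 1.079 m³.
T constant ⇒ Boyle's law P V = const: T₂ = T₁; P₂ = P₁·(V₁/V₂) = 102.5 kPa.

P₂ ≈ 102 kPa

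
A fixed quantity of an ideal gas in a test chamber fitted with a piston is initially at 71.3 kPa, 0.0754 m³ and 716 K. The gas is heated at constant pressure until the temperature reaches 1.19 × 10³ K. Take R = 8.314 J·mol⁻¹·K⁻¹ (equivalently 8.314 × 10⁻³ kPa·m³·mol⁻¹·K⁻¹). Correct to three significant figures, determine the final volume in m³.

V₂ ≈ 0.125 m³

P constant ⇒ V ∝ T: P₂ = P₁; V₂ = V₁·(T₂/T₁) = 0.1253 m³.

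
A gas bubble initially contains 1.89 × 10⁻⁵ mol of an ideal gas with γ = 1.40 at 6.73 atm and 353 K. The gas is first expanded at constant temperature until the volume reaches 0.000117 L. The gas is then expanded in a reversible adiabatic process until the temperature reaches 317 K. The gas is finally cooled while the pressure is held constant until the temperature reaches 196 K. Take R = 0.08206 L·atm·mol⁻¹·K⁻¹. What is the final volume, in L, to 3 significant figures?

V₄ ≈ 9.47e-05 L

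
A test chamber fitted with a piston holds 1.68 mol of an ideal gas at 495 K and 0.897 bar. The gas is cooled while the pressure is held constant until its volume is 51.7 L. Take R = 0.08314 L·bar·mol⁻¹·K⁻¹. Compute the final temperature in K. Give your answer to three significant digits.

T₂ ≈ 332 K

From PV = nRT: V₁ = nRT₁/P₁ = 77.08 L.
Isobaric, so V/T is constant: P₂ = P₁; T₂ = T₁·(V₂/V₁) = 332.0 K.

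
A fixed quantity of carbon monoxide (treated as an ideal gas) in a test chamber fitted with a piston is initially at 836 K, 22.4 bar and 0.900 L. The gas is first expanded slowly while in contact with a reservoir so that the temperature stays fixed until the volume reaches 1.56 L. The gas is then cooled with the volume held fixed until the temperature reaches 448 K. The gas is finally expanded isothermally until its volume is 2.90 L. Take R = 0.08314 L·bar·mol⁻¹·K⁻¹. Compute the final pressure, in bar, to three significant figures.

P₄ ≈ 3.73 bar

Isothermal, so P V is constant: T₂ = T₁; P₂ = P₁·(V₁/V₂) = 12.92 bar.
Isochoric, so P/T is constant: V₃ = V₂; P₃ = P₂·(T₃/T₂) = 6.925 bar.
T constant ⇒ Boyle's law P V = const: T₄ = T₃; P₄ = P₃·(V₃/V₄) = 3.725 bar.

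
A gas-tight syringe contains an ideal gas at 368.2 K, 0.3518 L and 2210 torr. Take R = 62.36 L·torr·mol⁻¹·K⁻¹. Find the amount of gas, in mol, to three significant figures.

n ≈ 0.0339 mol

PV = nRT ⇒ n = PV/(RT) = (2210 × 0.3518) / (62.36 × 368.2)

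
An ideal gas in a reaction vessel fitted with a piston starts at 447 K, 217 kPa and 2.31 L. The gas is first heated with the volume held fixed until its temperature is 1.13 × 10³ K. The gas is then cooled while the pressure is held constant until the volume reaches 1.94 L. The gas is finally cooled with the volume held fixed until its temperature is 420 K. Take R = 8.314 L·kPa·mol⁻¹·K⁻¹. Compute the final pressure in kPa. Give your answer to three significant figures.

V constant ⇒ P ∝ T: V₂ = V₁; P₂ = P₁·(T₂/T₁) = 548.6 kPa.
P constant ⇒ V ∝ T: P₃ = P₂; T₃ = T₂·(V₃/V₂) = 949.0 K.
V constant ⇒ P ∝ T: V₄ = V₃; P₄ = P₃·(T₄/T₃) = 242.8 kPa.

P₄ ≈ 243 kPa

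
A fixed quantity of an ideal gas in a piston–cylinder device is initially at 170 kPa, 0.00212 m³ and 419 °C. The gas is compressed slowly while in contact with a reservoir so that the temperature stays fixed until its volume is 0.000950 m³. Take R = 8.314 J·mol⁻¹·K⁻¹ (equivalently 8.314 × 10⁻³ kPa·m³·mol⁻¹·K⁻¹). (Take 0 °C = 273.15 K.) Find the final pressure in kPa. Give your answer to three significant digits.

P₂ ≈ 379 kPa

Convert: T₁ = 692.1 K.
Isothermal, so P V is constant: T₂ = T₁; P₂ = P₁·(V₁/V₂) = 379.4 kPa.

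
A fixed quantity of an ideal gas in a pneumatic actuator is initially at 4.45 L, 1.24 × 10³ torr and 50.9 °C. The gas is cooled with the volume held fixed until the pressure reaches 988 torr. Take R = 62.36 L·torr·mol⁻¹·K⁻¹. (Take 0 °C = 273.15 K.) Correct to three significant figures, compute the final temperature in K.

Convert: T₁ = 324.0 K.
Isochoric, so P/T is constant: V₂ = V₁; T₂ = T₁·(P₂/P₁) = 258.2 K.

T₂ ≈ 258 K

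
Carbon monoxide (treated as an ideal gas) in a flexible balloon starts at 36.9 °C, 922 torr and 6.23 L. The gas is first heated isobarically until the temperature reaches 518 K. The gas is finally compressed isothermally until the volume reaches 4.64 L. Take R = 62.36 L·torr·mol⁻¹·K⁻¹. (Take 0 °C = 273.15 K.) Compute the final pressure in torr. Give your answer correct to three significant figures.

Convert: T₁ = 310.0 K.
Isobaric, so V/T is constant: P₂ = P₁; V₂ = V₁·(T₂/T₁) = 10.41 L.
Isothermal, so P V is constant: T₃ = T₂; P₃ = P₂·(V₂/V₃) = 2068 torr.

P₃ ≈ 2.07e+03 torr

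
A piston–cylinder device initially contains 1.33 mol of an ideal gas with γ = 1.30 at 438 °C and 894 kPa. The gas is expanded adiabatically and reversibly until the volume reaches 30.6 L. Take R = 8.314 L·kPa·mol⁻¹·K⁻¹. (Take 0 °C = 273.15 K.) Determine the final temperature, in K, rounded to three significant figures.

T₂ ≈ 489 K

Convert: T₁ = 711.1 K.
From PV = nRT: V₁ = nRT₁/P₁ = 8.796 L.
Reversible adiabatic, γ = 1.30: T₂ = T₁·(V₁/V₂)^(γ−1) = 489.2 K; P₂ = P₁·(V₁/V₂)^γ = 176.8 kPa.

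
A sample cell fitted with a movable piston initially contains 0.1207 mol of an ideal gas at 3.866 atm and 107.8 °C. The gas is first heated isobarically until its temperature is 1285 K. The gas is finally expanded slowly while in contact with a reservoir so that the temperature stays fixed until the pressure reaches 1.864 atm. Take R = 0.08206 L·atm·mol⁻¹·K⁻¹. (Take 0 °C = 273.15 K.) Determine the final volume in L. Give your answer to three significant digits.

V₃ ≈ 6.83 L

Convert: T₁ = 380.9 K.
From PV = nRT: V₁ = nRT₁/P₁ = 0.9760 L.
Isobaric, so V/T is constant: P₂ = P₁; V₂ = V₁·(T₂/T₁) = 3.292 L.
Isothermal, so P V is constant: T₃ = T₂; V₃ = V₂·(P₂/P₃) = 6.828 L.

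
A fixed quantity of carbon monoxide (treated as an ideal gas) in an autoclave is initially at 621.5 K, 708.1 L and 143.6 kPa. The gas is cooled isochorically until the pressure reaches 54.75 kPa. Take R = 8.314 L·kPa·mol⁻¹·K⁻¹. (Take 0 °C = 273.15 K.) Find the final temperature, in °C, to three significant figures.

Isochoric, so P/T is constant: V₂ = V₁; T₂ = T₁·(P₂/P₁) = 237.0 K.

T₂ ≈ -36.2 °C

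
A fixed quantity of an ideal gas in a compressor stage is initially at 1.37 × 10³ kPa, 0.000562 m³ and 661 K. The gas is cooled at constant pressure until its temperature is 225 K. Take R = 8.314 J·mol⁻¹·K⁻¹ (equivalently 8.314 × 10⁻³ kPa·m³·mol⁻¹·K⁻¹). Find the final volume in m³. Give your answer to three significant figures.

V₂ ≈ 0.000191 m³

Isobaric, so V/T is constant: P₂ = P₁; V₂ = V₁·(T₂/T₁) = 0.0001913 m³.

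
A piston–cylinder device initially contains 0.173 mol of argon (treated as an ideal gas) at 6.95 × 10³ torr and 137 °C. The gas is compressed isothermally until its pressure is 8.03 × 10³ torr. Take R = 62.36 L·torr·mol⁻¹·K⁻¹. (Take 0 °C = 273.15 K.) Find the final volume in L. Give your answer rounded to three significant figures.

V₂ ≈ 0.551 L

Convert: T₁ = 410.1 K.
From PV = nRT: V₁ = nRT₁/P₁ = 0.6367 L.
Isothermal, so P V is constant: T₂ = T₁; V₂ = V₁·(P₁/P₂) = 0.5510 L.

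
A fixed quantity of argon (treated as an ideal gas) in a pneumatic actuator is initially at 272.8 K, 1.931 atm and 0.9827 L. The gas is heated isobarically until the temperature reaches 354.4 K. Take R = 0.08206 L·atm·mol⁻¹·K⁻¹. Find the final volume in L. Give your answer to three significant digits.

V₂ ≈ 1.28 L

P constant ⇒ V ∝ T: P₂ = P₁; V₂ = V₁·(T₂/T₁) = 1.277 L.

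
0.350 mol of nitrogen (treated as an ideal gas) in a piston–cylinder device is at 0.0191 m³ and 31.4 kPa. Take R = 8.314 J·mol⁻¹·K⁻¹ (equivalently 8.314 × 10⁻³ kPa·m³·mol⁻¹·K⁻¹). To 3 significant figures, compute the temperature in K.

PV = nRT ⇒ T = PV/(nR) = (31.4 × 0.0191) / (0.350 × 8.314 × 10⁻³)

T ≈ 206 K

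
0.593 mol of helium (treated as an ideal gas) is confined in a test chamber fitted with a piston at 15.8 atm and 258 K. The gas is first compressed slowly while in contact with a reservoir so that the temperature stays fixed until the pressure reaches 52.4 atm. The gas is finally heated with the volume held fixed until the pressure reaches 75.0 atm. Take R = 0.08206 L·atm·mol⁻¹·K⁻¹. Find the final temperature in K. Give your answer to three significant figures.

From PV = nRT: V₁ = nRT₁/P₁ = 0.7946 L.
T constant ⇒ Boyle's law P V = const: T₂ = T₁; V₂ = V₁·(P₁/P₂) = 0.2396 L.
V constant ⇒ P ∝ T: V₃ = V₂; T₃ = T₂·(P₃/P₂) = 369.3 K.

T₃ ≈ 369 K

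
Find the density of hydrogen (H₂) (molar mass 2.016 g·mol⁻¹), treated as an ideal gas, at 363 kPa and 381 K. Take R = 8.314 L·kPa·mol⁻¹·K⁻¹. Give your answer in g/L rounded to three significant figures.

ρ ≈ 0.231 g/L

ρ = PM/(RT) = (363 × 2.016) / (8.314 × 381.0)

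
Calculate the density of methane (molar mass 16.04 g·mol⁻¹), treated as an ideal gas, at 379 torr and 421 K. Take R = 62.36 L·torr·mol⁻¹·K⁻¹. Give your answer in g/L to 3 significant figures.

ρ ≈ 0.232 g/L

ρ = PM/(RT) = (379 × 16.04) / (62.36 × 421.0)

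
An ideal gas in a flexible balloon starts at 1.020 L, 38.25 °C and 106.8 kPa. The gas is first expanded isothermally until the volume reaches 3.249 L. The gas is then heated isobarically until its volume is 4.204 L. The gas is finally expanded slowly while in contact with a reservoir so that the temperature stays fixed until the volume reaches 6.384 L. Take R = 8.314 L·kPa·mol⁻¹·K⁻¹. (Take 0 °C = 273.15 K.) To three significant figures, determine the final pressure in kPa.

Convert: T₁ = 311.4 K.
Isothermal, so P V is constant: T₂ = T₁; P₂ = P₁·(V₁/V₂) = 33.53 kPa.
P constant ⇒ V ∝ T: P₃ = P₂; T₃ = T₂·(V₃/V₂) = 402.9 K.
Isothermal, so P V is constant: T₄ = T₃; P₄ = P₃·(V₃/V₄) = 22.08 kPa.

P₄ ≈ 22.1 kPa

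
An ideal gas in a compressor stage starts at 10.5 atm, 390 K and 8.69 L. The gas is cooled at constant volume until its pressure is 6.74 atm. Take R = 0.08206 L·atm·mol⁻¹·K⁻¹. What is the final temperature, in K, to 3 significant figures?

Isochoric, so P/T is constant: V₂ = V₁; T₂ = T₁·(P₂/P₁) = 250.3 K.

T₂ ≈ 250 K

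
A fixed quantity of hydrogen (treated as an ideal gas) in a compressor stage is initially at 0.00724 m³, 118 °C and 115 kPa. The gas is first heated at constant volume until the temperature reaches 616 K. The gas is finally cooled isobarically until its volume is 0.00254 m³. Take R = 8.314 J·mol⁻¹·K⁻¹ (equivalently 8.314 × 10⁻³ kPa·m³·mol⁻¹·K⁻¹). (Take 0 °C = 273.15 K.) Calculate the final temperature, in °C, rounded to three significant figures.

T₃ ≈ -57.0 °C

Convert: T₁ = 391.1 K.
V constant ⇒ P ∝ T: V₂ = V₁; P₂ = P₁·(T₂/T₁) = 181.1 kPa.
P constant ⇒ V ∝ T: P₃ = P₂; T₃ = T₂·(V₃/V₂) = 216.1 K.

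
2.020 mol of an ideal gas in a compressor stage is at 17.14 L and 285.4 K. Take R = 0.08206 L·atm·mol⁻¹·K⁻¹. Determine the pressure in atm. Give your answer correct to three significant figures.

P ≈ 2.76 atm

PV = nRT ⇒ P = nRT/V = (2.020 × 0.08206 × 285.4) / 17.14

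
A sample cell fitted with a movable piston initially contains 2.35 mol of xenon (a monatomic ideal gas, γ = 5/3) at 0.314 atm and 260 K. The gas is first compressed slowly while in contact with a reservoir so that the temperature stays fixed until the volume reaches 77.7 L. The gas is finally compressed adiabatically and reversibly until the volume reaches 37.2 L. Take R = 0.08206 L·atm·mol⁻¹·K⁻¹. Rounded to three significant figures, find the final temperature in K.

T₃ ≈ 425 K

From PV = nRT: V₁ = nRT₁/P₁ = 159.7 L.
Isothermal, so P V is constant: T₂ = T₁; P₂ = P₁·(V₁/V₂) = 0.6453 atm.
Reversible adiabatic, γ = 5/3: T₃ = T₂·(V₂/V₃)^(γ−1) = 424.8 K; P₃ = P₂·(V₂/V₃)^γ = 2.202 atm.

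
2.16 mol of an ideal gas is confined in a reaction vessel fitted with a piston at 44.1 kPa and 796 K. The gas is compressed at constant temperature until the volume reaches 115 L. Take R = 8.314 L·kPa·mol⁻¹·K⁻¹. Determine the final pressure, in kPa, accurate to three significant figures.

P₂ ≈ 124 kPa

From PV = nRT: V₁ = nRT₁/P₁ = 324.1 L.
Isothermal, so P V is constant: T₂ = T₁; P₂ = P₁·(V₁/V₂) = 124.3 kPa.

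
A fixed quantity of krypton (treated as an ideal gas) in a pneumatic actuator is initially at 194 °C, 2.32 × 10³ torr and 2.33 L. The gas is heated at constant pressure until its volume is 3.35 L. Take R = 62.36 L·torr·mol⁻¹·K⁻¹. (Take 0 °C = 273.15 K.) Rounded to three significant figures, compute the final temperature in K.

T₂ ≈ 672 K

Convert: T₁ = 467.1 K.
P constant ⇒ V ∝ T: P₂ = P₁; T₂ = T₁·(V₂/V₁) = 671.7 K.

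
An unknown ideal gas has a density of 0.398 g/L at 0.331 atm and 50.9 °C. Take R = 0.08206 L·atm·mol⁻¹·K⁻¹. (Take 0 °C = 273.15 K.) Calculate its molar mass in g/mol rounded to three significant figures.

ρ = PM/(RT) ⇒ M = ρRT/P = (0.398 × 0.08206 × 324.0) / 0.331

M ≈ 32.0 g/mol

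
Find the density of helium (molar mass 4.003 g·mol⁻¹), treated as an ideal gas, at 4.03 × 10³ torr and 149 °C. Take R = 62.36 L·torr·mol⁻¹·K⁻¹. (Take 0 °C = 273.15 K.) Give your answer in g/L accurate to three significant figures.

ρ = PM/(RT) = (4.03e+03 × 4.003) / (62.36 × 422.1)

ρ ≈ 0.613 g/L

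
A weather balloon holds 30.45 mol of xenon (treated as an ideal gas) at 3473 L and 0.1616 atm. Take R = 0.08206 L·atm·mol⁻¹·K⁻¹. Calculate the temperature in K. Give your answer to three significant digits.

T ≈ 225 K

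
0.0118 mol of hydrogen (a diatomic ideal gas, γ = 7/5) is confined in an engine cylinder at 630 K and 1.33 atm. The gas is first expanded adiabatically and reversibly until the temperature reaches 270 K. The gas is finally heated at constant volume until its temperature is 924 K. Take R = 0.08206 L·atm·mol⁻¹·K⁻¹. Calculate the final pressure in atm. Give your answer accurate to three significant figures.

From PV = nRT: V₁ = nRT₁/P₁ = 0.4587 L.
Reversible adiabatic, γ = 7/5: P₂ = P₁·(T₂/T₁)^(γ/(γ−1)) = 0.06854 atm; V₂ = V₁·(T₁/T₂)^(1/(γ−1)) = 3.815 L.
V constant ⇒ P ∝ T: V₃ = V₂; P₃ = P₂·(T₃/T₂) = 0.2346 atm.

P₃ ≈ 0.235 atm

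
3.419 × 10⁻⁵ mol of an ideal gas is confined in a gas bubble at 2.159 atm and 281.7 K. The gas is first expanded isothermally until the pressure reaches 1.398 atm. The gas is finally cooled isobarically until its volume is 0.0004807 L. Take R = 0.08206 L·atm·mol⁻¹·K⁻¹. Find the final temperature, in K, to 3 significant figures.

From PV = nRT: V₁ = nRT₁/P₁ = 0.0003661 L.
T constant ⇒ Boyle's law P V = const: T₂ = T₁; V₂ = V₁·(P₁/P₂) = 0.0005653 L.
P constant ⇒ V ∝ T: P₃ = P₂; T₃ = T₂·(V₃/V₂) = 239.5 K.

T₃ ≈ 240 K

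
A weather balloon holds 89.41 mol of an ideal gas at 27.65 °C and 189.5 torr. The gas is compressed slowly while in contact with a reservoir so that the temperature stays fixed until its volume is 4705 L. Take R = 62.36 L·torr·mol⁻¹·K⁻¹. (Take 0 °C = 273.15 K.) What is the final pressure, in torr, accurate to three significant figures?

P₂ ≈ 356 torr

Convert: T₁ = 300.8 K.
From PV = nRT: V₁ = nRT₁/P₁ = 8850 L.
Isothermal, so P V is constant: T₂ = T₁; P₂ = P₁·(V₁/V₂) = 356.5 torr.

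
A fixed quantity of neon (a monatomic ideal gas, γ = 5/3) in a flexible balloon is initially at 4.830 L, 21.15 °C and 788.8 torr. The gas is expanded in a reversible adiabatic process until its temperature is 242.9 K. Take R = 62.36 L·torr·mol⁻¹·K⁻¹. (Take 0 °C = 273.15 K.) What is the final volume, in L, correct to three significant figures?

Convert: T₁ = 294.3 K.
Adiabatic (γ = 5/3), T V^(γ−1) and P V^γ constant: P₂ = P₁·(T₂/T₁)^(γ/(γ−1)) = 488.2 torr; V₂ = V₁·(T₁/T₂)^(1/(γ−1)) = 6.442 L.

V₂ ≈ 6.44 L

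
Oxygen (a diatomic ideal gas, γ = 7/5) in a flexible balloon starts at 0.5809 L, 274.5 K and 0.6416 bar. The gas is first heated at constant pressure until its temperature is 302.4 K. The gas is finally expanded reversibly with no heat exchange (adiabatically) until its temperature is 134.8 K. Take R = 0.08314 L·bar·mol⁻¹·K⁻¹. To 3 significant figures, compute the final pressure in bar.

P₃ ≈ 0.0379 bar

Isobaric, so V/T is constant: P₂ = P₁; V₂ = V₁·(T₂/T₁) = 0.6399 L.
Adiabatic (γ = 7/5), T V^(γ−1) and P V^γ constant: P₃ = P₂·(T₃/T₂)^(γ/(γ−1)) = 0.03794 bar; V₃ = V₂·(T₂/T₃)^(1/(γ−1)) = 4.824 L.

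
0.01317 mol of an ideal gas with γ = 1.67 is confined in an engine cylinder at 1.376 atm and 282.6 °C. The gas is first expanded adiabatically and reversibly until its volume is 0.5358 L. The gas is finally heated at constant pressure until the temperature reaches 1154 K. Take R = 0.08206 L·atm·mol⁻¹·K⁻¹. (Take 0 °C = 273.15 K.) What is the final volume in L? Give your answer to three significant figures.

Convert: T₁ = 555.8 K.
From PV = nRT: V₁ = nRT₁/P₁ = 0.4365 L.
Adiabatic (γ = 1.67), T V^(γ−1) and P V^γ constant: T₂ = T₁·(V₁/V₂)^(γ−1) = 484.4 K; P₂ = P₁·(V₁/V₂)^γ = 0.9771 atm.
P constant ⇒ V ∝ T: P₃ = P₂; V₃ = V₂·(T₃/T₂) = 1.276 L.

V₃ ≈ 1.28 L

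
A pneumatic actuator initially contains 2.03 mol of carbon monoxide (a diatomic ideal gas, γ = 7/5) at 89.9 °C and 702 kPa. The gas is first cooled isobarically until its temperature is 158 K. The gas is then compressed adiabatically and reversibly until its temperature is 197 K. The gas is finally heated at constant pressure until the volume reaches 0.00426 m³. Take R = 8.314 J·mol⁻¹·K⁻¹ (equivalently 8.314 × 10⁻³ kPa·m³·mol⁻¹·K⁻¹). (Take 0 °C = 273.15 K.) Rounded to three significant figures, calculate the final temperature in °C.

T₄ ≈ 110 °C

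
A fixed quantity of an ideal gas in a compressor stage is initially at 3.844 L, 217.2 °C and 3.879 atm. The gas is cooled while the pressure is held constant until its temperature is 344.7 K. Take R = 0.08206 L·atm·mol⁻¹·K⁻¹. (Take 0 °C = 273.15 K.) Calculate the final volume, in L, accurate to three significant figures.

V₂ ≈ 2.70 L

Convert: T₁ = 490.3 K.
Isobaric, so V/T is constant: P₂ = P₁; V₂ = V₁·(T₂/T₁) = 2.702 L.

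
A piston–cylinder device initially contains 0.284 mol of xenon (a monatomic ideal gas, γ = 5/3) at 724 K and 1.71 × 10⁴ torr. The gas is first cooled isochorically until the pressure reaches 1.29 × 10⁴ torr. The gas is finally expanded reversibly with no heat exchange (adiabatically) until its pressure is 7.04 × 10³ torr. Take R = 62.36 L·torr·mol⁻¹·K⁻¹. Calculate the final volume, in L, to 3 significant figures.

V₃ ≈ 1.08 L

From PV = nRT: V₁ = nRT₁/P₁ = 0.7498 L.
V constant ⇒ P ∝ T: V₂ = V₁; T₂ = T₁·(P₂/P₁) = 546.2 K.
Reversible adiabatic, γ = 5/3: T₃ = T₂·(P₃/P₂)^((γ−1)/γ) = 428.7 K; V₃ = V₂·(P₂/P₃)^(1/γ) = 1.078 L.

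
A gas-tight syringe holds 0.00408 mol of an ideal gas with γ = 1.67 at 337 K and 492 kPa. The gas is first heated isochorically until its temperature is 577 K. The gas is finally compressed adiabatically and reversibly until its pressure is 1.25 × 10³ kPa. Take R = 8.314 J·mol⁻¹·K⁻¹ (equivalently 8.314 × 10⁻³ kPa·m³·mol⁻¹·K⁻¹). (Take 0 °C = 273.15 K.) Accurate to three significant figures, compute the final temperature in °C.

T₃ ≈ 403 °C

From PV = nRT: V₁ = nRT₁/P₁ = 2.323e-05 m³.
Isochoric, so P/T is constant: V₂ = V₁; P₂ = P₁·(T₂/T₁) = 842.4 kPa.
Adiabatic (γ = 1.67), T V^(γ−1) and P V^γ constant: T₃ = T₂·(P₃/P₂)^((γ−1)/γ) = 676.0 K; V₃ = V₂·(P₂/P₃)^(1/γ) = 1.834e-05 m³.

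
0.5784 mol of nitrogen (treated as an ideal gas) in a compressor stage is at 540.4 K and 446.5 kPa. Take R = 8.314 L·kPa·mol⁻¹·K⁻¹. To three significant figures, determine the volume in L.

PV = nRT ⇒ V = nRT/P = (0.5784 × 8.314 × 540.4) / 446.5

V ≈ 5.82 L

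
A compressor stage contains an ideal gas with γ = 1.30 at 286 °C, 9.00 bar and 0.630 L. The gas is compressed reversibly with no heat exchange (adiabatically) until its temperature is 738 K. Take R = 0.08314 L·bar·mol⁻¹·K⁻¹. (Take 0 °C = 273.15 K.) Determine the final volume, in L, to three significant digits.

V₂ ≈ 0.250 L

Convert: T₁ = 559.1 K.
Adiabatic (γ = 1.30), T V^(γ−1) and P V^γ constant: P₂ = P₁·(T₂/T₁)^(γ/(γ−1)) = 29.96 bar; V₂ = V₁·(T₁/T₂)^(1/(γ−1)) = 0.2498 L.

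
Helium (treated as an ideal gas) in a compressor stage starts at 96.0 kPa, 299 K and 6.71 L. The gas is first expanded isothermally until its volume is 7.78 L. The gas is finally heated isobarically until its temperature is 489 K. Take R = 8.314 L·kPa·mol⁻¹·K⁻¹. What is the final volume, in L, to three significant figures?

V₃ ≈ 12.7 L

Isothermal, so P V is constant: T₂ = T₁; P₂ = P₁·(V₁/V₂) = 82.80 kPa.
Isobaric, so V/T is constant: P₃ = P₂; V₃ = V₂·(T₃/T₂) = 12.72 L.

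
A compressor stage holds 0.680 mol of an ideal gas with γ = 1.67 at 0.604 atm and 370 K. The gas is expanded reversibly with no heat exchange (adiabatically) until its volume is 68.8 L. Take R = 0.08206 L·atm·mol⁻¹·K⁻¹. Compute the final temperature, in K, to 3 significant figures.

From PV = nRT: V₁ = nRT₁/P₁ = 34.18 L.
Reversible adiabatic, γ = 1.67: T₂ = T₁·(V₁/V₂)^(γ−1) = 231.6 K; P₂ = P₁·(V₁/V₂)^γ = 0.1878 atm.

T₂ ≈ 232 K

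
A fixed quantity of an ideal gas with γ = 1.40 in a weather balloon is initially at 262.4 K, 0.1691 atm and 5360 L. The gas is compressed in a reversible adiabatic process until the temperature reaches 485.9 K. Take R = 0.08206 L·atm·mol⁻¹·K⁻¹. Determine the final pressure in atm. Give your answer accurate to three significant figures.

P₂ ≈ 1.46 atm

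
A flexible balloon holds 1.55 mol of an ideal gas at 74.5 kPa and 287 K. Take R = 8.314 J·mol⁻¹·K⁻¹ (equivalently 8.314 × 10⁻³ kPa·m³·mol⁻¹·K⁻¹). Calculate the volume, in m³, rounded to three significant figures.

V ≈ 0.0496 m³

PV = nRT ⇒ V = nRT/P = (1.55 × 8.314 × 10⁻³ × 287) / 74.5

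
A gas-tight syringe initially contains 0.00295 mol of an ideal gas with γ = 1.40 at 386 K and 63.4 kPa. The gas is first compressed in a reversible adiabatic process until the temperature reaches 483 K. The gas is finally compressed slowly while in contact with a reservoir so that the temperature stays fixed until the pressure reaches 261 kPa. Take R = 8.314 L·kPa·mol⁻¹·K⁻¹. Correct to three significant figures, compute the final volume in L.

From PV = nRT: V₁ = nRT₁/P₁ = 0.1493 L.
Adiabatic (γ = 1.40), T V^(γ−1) and P V^γ constant: P₂ = P₁·(T₂/T₁)^(γ/(γ−1)) = 138.9 kPa; V₂ = V₁·(T₁/T₂)^(1/(γ−1)) = 0.08526 L.
Isothermal, so P V is constant: T₃ = T₂; V₃ = V₂·(P₂/P₃) = 0.04539 L.

V₃ ≈ 0.0454 L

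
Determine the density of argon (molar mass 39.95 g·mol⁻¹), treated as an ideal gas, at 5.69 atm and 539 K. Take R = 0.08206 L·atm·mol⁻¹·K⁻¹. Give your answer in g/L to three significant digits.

ρ ≈ 5.14 g/L

ρ = PM/(RT) = (5.69 × 39.95) / (0.08206 × 539.0)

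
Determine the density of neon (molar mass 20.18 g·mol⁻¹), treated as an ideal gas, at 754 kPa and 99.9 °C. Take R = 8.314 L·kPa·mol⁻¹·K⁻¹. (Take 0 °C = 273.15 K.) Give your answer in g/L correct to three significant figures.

ρ = PM/(RT) = (754 × 20.18) / (8.314 × 373.0)

ρ ≈ 4.91 g/L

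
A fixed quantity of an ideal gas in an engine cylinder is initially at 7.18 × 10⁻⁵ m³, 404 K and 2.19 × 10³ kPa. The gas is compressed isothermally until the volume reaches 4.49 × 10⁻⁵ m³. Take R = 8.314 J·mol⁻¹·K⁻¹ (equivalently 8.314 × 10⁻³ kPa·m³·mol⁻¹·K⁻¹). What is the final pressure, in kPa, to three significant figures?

P₂ ≈ 3.50e+03 kPa

T constant ⇒ Boyle's law P V = const: T₂ = T₁; P₂ = P₁·(V₁/V₂) = 3502 kPa.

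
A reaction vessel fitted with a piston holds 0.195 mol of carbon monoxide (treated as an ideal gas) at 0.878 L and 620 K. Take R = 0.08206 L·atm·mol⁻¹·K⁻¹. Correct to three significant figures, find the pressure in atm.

P ≈ 11.3 atm

PV = nRT ⇒ P = nRT/V = (0.195 × 0.08206 × 620) / 0.878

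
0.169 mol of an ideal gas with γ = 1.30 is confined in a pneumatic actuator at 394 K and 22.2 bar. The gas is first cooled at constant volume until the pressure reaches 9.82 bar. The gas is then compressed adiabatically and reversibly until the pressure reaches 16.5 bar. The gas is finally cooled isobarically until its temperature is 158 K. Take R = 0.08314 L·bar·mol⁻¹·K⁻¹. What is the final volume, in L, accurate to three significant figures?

From PV = nRT: V₁ = nRT₁/P₁ = 0.2494 L.
V constant ⇒ P ∝ T: V₂ = V₁; T₂ = T₁·(P₂/P₁) = 174.3 K.
Reversible adiabatic, γ = 1.30: T₃ = T₂·(P₃/P₂)^((γ−1)/γ) = 196.5 K; V₃ = V₂·(P₂/P₃)^(1/γ) = 0.1673 L.
P constant ⇒ V ∝ T: P₄ = P₃; V₄ = V₃·(T₄/T₃) = 0.1345 L.

V₄ ≈ 0.135 L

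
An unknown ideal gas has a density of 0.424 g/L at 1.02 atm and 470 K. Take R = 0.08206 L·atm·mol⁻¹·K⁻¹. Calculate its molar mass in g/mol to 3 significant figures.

M ≈ 16.0 g/mol

ρ = PM/(RT) ⇒ M = ρRT/P = (0.424 × 0.08206 × 470.0) / 1.02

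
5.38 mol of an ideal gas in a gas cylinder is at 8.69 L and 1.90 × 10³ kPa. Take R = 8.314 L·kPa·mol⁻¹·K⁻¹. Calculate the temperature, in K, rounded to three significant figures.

PV = nRT ⇒ T = PV/(nR) = (1.90e+03 × 8.69) / (5.38 × 8.314)

T ≈ 369 K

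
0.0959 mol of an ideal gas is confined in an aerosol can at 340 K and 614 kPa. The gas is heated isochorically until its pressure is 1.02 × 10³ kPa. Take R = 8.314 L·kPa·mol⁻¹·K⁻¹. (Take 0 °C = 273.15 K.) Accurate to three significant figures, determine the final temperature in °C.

From PV = nRT: V₁ = nRT₁/P₁ = 0.4415 L.
V constant ⇒ P ∝ T: V₂ = V₁; T₂ = T₁·(P₂/P₁) = 564.8 K.

T₂ ≈ 292 °C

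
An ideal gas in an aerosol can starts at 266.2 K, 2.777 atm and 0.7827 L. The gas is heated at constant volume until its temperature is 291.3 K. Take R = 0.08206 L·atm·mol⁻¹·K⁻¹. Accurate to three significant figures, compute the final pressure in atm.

P₂ ≈ 3.04 atm

V constant ⇒ P ∝ T: V₂ = V₁; P₂ = P₁·(T₂/T₁) = 3.039 atm.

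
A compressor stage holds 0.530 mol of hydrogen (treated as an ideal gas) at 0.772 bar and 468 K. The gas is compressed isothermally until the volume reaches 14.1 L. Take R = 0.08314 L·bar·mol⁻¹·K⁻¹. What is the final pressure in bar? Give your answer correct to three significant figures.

P₂ ≈ 1.46 bar

From PV = nRT: V₁ = nRT₁/P₁ = 26.71 L.
Isothermal, so P V is constant: T₂ = T₁; P₂ = P₁·(V₁/V₂) = 1.463 bar.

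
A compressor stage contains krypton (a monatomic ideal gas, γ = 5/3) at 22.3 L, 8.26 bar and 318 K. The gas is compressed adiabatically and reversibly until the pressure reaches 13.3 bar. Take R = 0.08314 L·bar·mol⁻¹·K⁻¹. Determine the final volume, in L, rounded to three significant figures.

Reversible adiabatic, γ = 5/3: T₂ = T₁·(P₂/P₁)^((γ−1)/γ) = 384.7 K; V₂ = V₁·(P₁/P₂)^(1/γ) = 16.76 L.

V₂ ≈ 16.8 L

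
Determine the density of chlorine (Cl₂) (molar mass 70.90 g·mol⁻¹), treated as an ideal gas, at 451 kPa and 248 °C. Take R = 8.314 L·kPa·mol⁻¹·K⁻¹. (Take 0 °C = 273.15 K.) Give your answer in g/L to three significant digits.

ρ ≈ 7.38 g/L

ρ = PM/(RT) = (451 × 70.90) / (8.314 × 521.1)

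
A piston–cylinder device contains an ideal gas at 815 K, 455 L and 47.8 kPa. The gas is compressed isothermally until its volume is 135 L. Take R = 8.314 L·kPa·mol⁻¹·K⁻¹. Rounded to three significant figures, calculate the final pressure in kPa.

P₂ ≈ 161 kPa

Isothermal, so P V is constant: T₂ = T₁; P₂ = P₁·(V₁/V₂) = 161.1 kPa.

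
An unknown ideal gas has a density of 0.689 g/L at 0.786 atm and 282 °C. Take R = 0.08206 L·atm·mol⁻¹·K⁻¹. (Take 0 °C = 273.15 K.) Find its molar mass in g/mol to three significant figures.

M ≈ 39.9 g/mol

ρ = PM/(RT) ⇒ M = ρRT/P = (0.689 × 0.08206 × 555.1) / 0.786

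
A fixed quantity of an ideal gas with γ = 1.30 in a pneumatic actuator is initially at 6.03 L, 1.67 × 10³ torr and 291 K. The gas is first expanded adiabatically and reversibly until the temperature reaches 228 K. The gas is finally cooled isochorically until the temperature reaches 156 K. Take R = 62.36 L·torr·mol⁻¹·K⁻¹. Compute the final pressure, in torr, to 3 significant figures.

Reversible adiabatic, γ = 1.30: P₂ = P₁·(T₂/T₁)^(γ/(γ−1)) = 580.2 torr; V₂ = V₁·(T₁/T₂)^(1/(γ−1)) = 13.60 L.
V constant ⇒ P ∝ T: V₃ = V₂; P₃ = P₂·(T₃/T₂) = 397.0 torr.

P₃ ≈ 397 torr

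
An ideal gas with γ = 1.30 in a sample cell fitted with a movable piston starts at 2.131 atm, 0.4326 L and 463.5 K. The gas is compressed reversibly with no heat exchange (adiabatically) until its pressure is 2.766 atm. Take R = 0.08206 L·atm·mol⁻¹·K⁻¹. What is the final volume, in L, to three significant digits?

V₂ ≈ 0.354 L

Reversible adiabatic, γ = 1.30: T₂ = T₁·(P₂/P₁)^((γ−1)/γ) = 492.3 K; V₂ = V₁·(P₁/P₂)^(1/γ) = 0.3540 L.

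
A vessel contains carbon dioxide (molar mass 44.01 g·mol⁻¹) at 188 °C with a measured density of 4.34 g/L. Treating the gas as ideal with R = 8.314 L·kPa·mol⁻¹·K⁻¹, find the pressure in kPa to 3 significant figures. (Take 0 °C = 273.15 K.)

ρ = PM/(RT) ⇒ P = ρRT/M = (4.34 × 8.314 × 461.1) / 44.01

P ≈ 378 kPa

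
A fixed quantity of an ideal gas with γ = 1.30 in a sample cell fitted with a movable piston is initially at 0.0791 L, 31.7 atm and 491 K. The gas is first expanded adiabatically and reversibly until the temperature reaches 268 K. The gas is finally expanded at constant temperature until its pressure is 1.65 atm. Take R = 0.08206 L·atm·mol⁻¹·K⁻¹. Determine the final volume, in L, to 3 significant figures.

Reversible adiabatic, γ = 1.30: P₂ = P₁·(T₂/T₁)^(γ/(γ−1)) = 2.299 atm; V₂ = V₁·(T₁/T₂)^(1/(γ−1)) = 0.5952 L.
Isothermal, so P V is constant: T₃ = T₂; V₃ = V₂·(P₂/P₃) = 0.8295 L.

V₃ ≈ 0.829 L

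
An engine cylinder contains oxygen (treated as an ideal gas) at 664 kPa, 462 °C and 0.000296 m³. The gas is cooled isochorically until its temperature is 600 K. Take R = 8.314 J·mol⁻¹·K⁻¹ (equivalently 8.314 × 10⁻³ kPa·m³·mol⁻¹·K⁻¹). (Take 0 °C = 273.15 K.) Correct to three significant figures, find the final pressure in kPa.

Convert: T₁ = 735.1 K.
Isochoric, so P/T is constant: V₂ = V₁; P₂ = P₁·(T₂/T₁) = 541.9 kPa.

P₂ ≈ 542 kPa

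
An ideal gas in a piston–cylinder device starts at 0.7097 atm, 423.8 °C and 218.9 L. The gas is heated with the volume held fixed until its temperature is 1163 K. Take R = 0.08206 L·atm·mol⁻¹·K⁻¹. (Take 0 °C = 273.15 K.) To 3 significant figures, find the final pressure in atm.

Convert: T₁ = 697.0 K.
Isochoric, so P/T is constant: V₂ = V₁; P₂ = P₁·(T₂/T₁) = 1.184 atm.

P₂ ≈ 1.18 atm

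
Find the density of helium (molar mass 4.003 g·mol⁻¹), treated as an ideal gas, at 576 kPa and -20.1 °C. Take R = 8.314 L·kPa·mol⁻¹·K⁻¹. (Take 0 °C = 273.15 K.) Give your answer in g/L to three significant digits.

ρ ≈ 1.10 g/L

ρ = PM/(RT) = (576 × 4.003) / (8.314 × 253.0)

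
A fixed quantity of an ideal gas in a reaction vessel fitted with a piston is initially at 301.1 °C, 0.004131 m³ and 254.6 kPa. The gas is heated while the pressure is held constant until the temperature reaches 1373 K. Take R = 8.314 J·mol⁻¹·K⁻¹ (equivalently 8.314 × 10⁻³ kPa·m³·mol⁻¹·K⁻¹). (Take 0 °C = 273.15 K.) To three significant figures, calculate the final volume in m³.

Convert: T₁ = 574.2 K.
P constant ⇒ V ∝ T: P₂ = P₁; V₂ = V₁·(T₂/T₁) = 0.009877 m³.

V₂ ≈ 0.00988 m³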